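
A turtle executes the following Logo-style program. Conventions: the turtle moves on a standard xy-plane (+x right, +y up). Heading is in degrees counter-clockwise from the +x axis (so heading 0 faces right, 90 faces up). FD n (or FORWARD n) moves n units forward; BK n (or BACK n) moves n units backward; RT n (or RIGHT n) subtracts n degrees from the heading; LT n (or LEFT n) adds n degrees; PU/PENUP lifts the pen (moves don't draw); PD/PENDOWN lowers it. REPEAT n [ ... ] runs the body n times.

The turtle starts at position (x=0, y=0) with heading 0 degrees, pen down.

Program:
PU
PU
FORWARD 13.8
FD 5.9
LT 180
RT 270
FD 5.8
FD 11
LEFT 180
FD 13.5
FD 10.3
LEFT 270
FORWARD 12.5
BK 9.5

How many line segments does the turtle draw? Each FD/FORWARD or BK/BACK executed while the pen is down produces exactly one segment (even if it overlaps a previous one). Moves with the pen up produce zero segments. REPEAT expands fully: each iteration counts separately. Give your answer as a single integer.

Executing turtle program step by step:
Start: pos=(0,0), heading=0, pen down
PU: pen up
PU: pen up
FD 13.8: (0,0) -> (13.8,0) [heading=0, move]
FD 5.9: (13.8,0) -> (19.7,0) [heading=0, move]
LT 180: heading 0 -> 180
RT 270: heading 180 -> 270
FD 5.8: (19.7,0) -> (19.7,-5.8) [heading=270, move]
FD 11: (19.7,-5.8) -> (19.7,-16.8) [heading=270, move]
LT 180: heading 270 -> 90
FD 13.5: (19.7,-16.8) -> (19.7,-3.3) [heading=90, move]
FD 10.3: (19.7,-3.3) -> (19.7,7) [heading=90, move]
LT 270: heading 90 -> 0
FD 12.5: (19.7,7) -> (32.2,7) [heading=0, move]
BK 9.5: (32.2,7) -> (22.7,7) [heading=0, move]
Final: pos=(22.7,7), heading=0, 0 segment(s) drawn
Segments drawn: 0

Answer: 0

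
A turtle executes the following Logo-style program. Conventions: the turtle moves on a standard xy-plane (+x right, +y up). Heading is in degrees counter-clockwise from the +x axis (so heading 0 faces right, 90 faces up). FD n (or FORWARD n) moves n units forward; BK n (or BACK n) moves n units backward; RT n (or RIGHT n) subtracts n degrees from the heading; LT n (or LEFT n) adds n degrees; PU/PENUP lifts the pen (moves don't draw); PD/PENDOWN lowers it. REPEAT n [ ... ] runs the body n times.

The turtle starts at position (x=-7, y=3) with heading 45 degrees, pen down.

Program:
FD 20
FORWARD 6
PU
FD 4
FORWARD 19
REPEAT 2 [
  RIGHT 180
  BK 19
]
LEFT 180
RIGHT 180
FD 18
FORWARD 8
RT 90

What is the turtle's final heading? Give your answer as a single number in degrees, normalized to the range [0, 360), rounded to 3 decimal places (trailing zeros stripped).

Executing turtle program step by step:
Start: pos=(-7,3), heading=45, pen down
FD 20: (-7,3) -> (7.142,17.142) [heading=45, draw]
FD 6: (7.142,17.142) -> (11.385,21.385) [heading=45, draw]
PU: pen up
FD 4: (11.385,21.385) -> (14.213,24.213) [heading=45, move]
FD 19: (14.213,24.213) -> (27.648,37.648) [heading=45, move]
REPEAT 2 [
  -- iteration 1/2 --
  RT 180: heading 45 -> 225
  BK 19: (27.648,37.648) -> (41.083,51.083) [heading=225, move]
  -- iteration 2/2 --
  RT 180: heading 225 -> 45
  BK 19: (41.083,51.083) -> (27.648,37.648) [heading=45, move]
]
LT 180: heading 45 -> 225
RT 180: heading 225 -> 45
FD 18: (27.648,37.648) -> (40.376,50.376) [heading=45, move]
FD 8: (40.376,50.376) -> (46.033,56.033) [heading=45, move]
RT 90: heading 45 -> 315
Final: pos=(46.033,56.033), heading=315, 2 segment(s) drawn

Answer: 315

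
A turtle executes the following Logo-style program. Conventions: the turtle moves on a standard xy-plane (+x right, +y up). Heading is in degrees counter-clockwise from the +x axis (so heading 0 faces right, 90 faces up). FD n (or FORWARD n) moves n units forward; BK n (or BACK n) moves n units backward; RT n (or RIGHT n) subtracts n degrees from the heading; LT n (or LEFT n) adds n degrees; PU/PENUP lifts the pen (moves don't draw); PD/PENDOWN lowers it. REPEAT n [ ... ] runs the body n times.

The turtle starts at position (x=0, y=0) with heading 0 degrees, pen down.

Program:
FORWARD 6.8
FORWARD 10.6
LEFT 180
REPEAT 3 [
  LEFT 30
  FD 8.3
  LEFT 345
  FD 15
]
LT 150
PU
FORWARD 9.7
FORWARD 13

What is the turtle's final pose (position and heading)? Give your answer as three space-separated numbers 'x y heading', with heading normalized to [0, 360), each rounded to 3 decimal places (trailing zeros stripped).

Executing turtle program step by step:
Start: pos=(0,0), heading=0, pen down
FD 6.8: (0,0) -> (6.8,0) [heading=0, draw]
FD 10.6: (6.8,0) -> (17.4,0) [heading=0, draw]
LT 180: heading 0 -> 180
REPEAT 3 [
  -- iteration 1/3 --
  LT 30: heading 180 -> 210
  FD 8.3: (17.4,0) -> (10.212,-4.15) [heading=210, draw]
  LT 345: heading 210 -> 195
  FD 15: (10.212,-4.15) -> (-4.277,-8.032) [heading=195, draw]
  -- iteration 2/3 --
  LT 30: heading 195 -> 225
  FD 8.3: (-4.277,-8.032) -> (-10.146,-13.901) [heading=225, draw]
  LT 345: heading 225 -> 210
  FD 15: (-10.146,-13.901) -> (-23.136,-21.401) [heading=210, draw]
  -- iteration 3/3 --
  LT 30: heading 210 -> 240
  FD 8.3: (-23.136,-21.401) -> (-27.286,-28.589) [heading=240, draw]
  LT 345: heading 240 -> 225
  FD 15: (-27.286,-28.589) -> (-37.893,-39.196) [heading=225, draw]
]
LT 150: heading 225 -> 15
PU: pen up
FD 9.7: (-37.893,-39.196) -> (-28.523,-36.685) [heading=15, move]
FD 13: (-28.523,-36.685) -> (-15.966,-33.321) [heading=15, move]
Final: pos=(-15.966,-33.321), heading=15, 8 segment(s) drawn

Answer: -15.966 -33.321 15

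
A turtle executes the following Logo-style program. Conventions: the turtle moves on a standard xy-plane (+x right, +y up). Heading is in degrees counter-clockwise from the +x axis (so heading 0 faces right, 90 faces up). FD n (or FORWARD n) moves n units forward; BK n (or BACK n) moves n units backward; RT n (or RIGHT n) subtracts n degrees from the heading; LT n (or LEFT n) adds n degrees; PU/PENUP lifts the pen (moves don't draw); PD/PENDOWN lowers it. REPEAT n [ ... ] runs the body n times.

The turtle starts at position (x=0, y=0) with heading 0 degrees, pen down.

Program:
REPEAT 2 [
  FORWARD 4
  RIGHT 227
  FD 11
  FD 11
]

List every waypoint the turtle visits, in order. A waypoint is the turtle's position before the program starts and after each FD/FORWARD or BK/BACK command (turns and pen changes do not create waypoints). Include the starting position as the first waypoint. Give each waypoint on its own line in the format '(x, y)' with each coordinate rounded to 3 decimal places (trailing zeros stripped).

Answer: (0, 0)
(4, 0)
(-3.502, 8.045)
(-11.004, 16.09)
(-13.732, 19.015)
(-14.499, 8.042)
(-15.267, -2.931)

Derivation:
Executing turtle program step by step:
Start: pos=(0,0), heading=0, pen down
REPEAT 2 [
  -- iteration 1/2 --
  FD 4: (0,0) -> (4,0) [heading=0, draw]
  RT 227: heading 0 -> 133
  FD 11: (4,0) -> (-3.502,8.045) [heading=133, draw]
  FD 11: (-3.502,8.045) -> (-11.004,16.09) [heading=133, draw]
  -- iteration 2/2 --
  FD 4: (-11.004,16.09) -> (-13.732,19.015) [heading=133, draw]
  RT 227: heading 133 -> 266
  FD 11: (-13.732,19.015) -> (-14.499,8.042) [heading=266, draw]
  FD 11: (-14.499,8.042) -> (-15.267,-2.931) [heading=266, draw]
]
Final: pos=(-15.267,-2.931), heading=266, 6 segment(s) drawn
Waypoints (7 total):
(0, 0)
(4, 0)
(-3.502, 8.045)
(-11.004, 16.09)
(-13.732, 19.015)
(-14.499, 8.042)
(-15.267, -2.931)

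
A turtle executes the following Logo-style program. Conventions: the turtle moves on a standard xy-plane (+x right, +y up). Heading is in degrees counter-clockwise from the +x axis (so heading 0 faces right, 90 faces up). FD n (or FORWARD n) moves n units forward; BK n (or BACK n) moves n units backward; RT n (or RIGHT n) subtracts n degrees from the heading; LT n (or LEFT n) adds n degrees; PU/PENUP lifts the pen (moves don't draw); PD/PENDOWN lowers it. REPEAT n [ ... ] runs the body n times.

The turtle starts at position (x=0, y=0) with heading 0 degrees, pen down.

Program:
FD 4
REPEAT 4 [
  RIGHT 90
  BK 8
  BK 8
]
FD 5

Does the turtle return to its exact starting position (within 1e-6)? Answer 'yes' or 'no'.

Answer: no

Derivation:
Executing turtle program step by step:
Start: pos=(0,0), heading=0, pen down
FD 4: (0,0) -> (4,0) [heading=0, draw]
REPEAT 4 [
  -- iteration 1/4 --
  RT 90: heading 0 -> 270
  BK 8: (4,0) -> (4,8) [heading=270, draw]
  BK 8: (4,8) -> (4,16) [heading=270, draw]
  -- iteration 2/4 --
  RT 90: heading 270 -> 180
  BK 8: (4,16) -> (12,16) [heading=180, draw]
  BK 8: (12,16) -> (20,16) [heading=180, draw]
  -- iteration 3/4 --
  RT 90: heading 180 -> 90
  BK 8: (20,16) -> (20,8) [heading=90, draw]
  BK 8: (20,8) -> (20,0) [heading=90, draw]
  -- iteration 4/4 --
  RT 90: heading 90 -> 0
  BK 8: (20,0) -> (12,0) [heading=0, draw]
  BK 8: (12,0) -> (4,0) [heading=0, draw]
]
FD 5: (4,0) -> (9,0) [heading=0, draw]
Final: pos=(9,0), heading=0, 10 segment(s) drawn

Start position: (0, 0)
Final position: (9, 0)
Distance = 9; >= 1e-6 -> NOT closed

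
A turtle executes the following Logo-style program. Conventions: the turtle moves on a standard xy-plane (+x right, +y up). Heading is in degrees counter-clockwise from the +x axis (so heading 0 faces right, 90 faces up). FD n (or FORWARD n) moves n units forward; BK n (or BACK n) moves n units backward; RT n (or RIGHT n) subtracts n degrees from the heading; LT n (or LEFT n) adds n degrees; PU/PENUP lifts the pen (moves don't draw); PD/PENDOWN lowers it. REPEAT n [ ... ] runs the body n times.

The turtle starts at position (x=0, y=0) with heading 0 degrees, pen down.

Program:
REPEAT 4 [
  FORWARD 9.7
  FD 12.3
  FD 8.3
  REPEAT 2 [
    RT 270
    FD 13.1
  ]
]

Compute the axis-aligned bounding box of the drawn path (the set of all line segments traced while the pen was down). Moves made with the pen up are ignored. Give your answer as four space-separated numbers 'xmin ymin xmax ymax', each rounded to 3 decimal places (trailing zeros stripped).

Answer: -13.1 0 30.3 13.1

Derivation:
Executing turtle program step by step:
Start: pos=(0,0), heading=0, pen down
REPEAT 4 [
  -- iteration 1/4 --
  FD 9.7: (0,0) -> (9.7,0) [heading=0, draw]
  FD 12.3: (9.7,0) -> (22,0) [heading=0, draw]
  FD 8.3: (22,0) -> (30.3,0) [heading=0, draw]
  REPEAT 2 [
    -- iteration 1/2 --
    RT 270: heading 0 -> 90
    FD 13.1: (30.3,0) -> (30.3,13.1) [heading=90, draw]
    -- iteration 2/2 --
    RT 270: heading 90 -> 180
    FD 13.1: (30.3,13.1) -> (17.2,13.1) [heading=180, draw]
  ]
  -- iteration 2/4 --
  FD 9.7: (17.2,13.1) -> (7.5,13.1) [heading=180, draw]
  FD 12.3: (7.5,13.1) -> (-4.8,13.1) [heading=180, draw]
  FD 8.3: (-4.8,13.1) -> (-13.1,13.1) [heading=180, draw]
  REPEAT 2 [
    -- iteration 1/2 --
    RT 270: heading 180 -> 270
    FD 13.1: (-13.1,13.1) -> (-13.1,0) [heading=270, draw]
    -- iteration 2/2 --
    RT 270: heading 270 -> 0
    FD 13.1: (-13.1,0) -> (0,0) [heading=0, draw]
  ]
  -- iteration 3/4 --
  FD 9.7: (0,0) -> (9.7,0) [heading=0, draw]
  FD 12.3: (9.7,0) -> (22,0) [heading=0, draw]
  FD 8.3: (22,0) -> (30.3,0) [heading=0, draw]
  REPEAT 2 [
    -- iteration 1/2 --
    RT 270: heading 0 -> 90
    FD 13.1: (30.3,0) -> (30.3,13.1) [heading=90, draw]
    -- iteration 2/2 --
    RT 270: heading 90 -> 180
    FD 13.1: (30.3,13.1) -> (17.2,13.1) [heading=180, draw]
  ]
  -- iteration 4/4 --
  FD 9.7: (17.2,13.1) -> (7.5,13.1) [heading=180, draw]
  FD 12.3: (7.5,13.1) -> (-4.8,13.1) [heading=180, draw]
  FD 8.3: (-4.8,13.1) -> (-13.1,13.1) [heading=180, draw]
  REPEAT 2 [
    -- iteration 1/2 --
    RT 270: heading 180 -> 270
    FD 13.1: (-13.1,13.1) -> (-13.1,0) [heading=270, draw]
    -- iteration 2/2 --
    RT 270: heading 270 -> 0
    FD 13.1: (-13.1,0) -> (0,0) [heading=0, draw]
  ]
]
Final: pos=(0,0), heading=0, 20 segment(s) drawn

Segment endpoints: x in {-13.1, -13.1, -13.1, -4.8, -4.8, 0, 0, 7.5, 7.5, 9.7, 9.7, 17.2, 17.2, 22, 30.3, 30.3, 30.3}, y in {0, 0, 0, 0, 0, 0, 0, 0, 13.1, 13.1, 13.1, 13.1, 13.1, 13.1, 13.1, 13.1, 13.1}
xmin=-13.1, ymin=0, xmax=30.3, ymax=13.1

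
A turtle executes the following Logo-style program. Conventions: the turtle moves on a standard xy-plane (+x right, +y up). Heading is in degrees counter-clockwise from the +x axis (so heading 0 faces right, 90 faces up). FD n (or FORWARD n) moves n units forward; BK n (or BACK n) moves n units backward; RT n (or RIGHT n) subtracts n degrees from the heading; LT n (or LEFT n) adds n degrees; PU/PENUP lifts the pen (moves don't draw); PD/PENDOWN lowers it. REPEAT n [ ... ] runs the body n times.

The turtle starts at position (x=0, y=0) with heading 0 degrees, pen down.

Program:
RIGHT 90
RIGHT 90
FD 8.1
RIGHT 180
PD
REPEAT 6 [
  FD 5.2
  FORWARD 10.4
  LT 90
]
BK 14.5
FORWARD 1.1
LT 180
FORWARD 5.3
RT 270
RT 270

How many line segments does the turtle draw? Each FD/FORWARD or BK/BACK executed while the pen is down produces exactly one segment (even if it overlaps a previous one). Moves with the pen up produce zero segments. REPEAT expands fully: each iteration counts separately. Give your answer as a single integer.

Executing turtle program step by step:
Start: pos=(0,0), heading=0, pen down
RT 90: heading 0 -> 270
RT 90: heading 270 -> 180
FD 8.1: (0,0) -> (-8.1,0) [heading=180, draw]
RT 180: heading 180 -> 0
PD: pen down
REPEAT 6 [
  -- iteration 1/6 --
  FD 5.2: (-8.1,0) -> (-2.9,0) [heading=0, draw]
  FD 10.4: (-2.9,0) -> (7.5,0) [heading=0, draw]
  LT 90: heading 0 -> 90
  -- iteration 2/6 --
  FD 5.2: (7.5,0) -> (7.5,5.2) [heading=90, draw]
  FD 10.4: (7.5,5.2) -> (7.5,15.6) [heading=90, draw]
  LT 90: heading 90 -> 180
  -- iteration 3/6 --
  FD 5.2: (7.5,15.6) -> (2.3,15.6) [heading=180, draw]
  FD 10.4: (2.3,15.6) -> (-8.1,15.6) [heading=180, draw]
  LT 90: heading 180 -> 270
  -- iteration 4/6 --
  FD 5.2: (-8.1,15.6) -> (-8.1,10.4) [heading=270, draw]
  FD 10.4: (-8.1,10.4) -> (-8.1,0) [heading=270, draw]
  LT 90: heading 270 -> 0
  -- iteration 5/6 --
  FD 5.2: (-8.1,0) -> (-2.9,0) [heading=0, draw]
  FD 10.4: (-2.9,0) -> (7.5,0) [heading=0, draw]
  LT 90: heading 0 -> 90
  -- iteration 6/6 --
  FD 5.2: (7.5,0) -> (7.5,5.2) [heading=90, draw]
  FD 10.4: (7.5,5.2) -> (7.5,15.6) [heading=90, draw]
  LT 90: heading 90 -> 180
]
BK 14.5: (7.5,15.6) -> (22,15.6) [heading=180, draw]
FD 1.1: (22,15.6) -> (20.9,15.6) [heading=180, draw]
LT 180: heading 180 -> 0
FD 5.3: (20.9,15.6) -> (26.2,15.6) [heading=0, draw]
RT 270: heading 0 -> 90
RT 270: heading 90 -> 180
Final: pos=(26.2,15.6), heading=180, 16 segment(s) drawn
Segments drawn: 16

Answer: 16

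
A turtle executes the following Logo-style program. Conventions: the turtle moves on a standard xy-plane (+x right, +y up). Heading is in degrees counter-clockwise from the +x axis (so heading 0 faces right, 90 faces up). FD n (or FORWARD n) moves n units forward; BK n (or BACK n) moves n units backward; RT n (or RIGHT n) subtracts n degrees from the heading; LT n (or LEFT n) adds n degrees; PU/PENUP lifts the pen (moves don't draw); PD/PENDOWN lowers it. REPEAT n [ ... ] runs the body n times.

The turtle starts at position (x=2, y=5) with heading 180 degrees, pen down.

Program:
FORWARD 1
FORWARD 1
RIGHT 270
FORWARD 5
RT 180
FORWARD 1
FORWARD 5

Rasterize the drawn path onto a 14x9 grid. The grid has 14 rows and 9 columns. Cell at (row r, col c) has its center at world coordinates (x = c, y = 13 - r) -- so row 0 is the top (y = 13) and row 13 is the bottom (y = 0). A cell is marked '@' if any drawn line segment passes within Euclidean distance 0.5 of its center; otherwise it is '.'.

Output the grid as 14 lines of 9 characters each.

Segment 0: (2,5) -> (1,5)
Segment 1: (1,5) -> (0,5)
Segment 2: (0,5) -> (0,0)
Segment 3: (0,0) -> (0,1)
Segment 4: (0,1) -> (-0,6)

Answer: .........
.........
.........
.........
.........
.........
.........
@........
@@@......
@........
@........
@........
@........
@........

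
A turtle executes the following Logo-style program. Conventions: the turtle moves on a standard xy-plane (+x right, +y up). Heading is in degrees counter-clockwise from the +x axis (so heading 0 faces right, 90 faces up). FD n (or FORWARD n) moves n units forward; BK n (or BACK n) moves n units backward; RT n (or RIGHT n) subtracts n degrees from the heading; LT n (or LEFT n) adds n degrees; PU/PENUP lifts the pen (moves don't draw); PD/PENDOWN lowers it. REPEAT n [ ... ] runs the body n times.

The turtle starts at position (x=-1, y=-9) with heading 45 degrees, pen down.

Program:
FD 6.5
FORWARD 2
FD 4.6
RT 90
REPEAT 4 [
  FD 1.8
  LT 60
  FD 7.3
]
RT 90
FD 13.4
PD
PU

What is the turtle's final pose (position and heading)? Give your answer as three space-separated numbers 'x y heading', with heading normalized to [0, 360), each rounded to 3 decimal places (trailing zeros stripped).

Answer: 3.727 27.624 105

Derivation:
Executing turtle program step by step:
Start: pos=(-1,-9), heading=45, pen down
FD 6.5: (-1,-9) -> (3.596,-4.404) [heading=45, draw]
FD 2: (3.596,-4.404) -> (5.01,-2.99) [heading=45, draw]
FD 4.6: (5.01,-2.99) -> (8.263,0.263) [heading=45, draw]
RT 90: heading 45 -> 315
REPEAT 4 [
  -- iteration 1/4 --
  FD 1.8: (8.263,0.263) -> (9.536,-1.01) [heading=315, draw]
  LT 60: heading 315 -> 15
  FD 7.3: (9.536,-1.01) -> (16.587,0.88) [heading=15, draw]
  -- iteration 2/4 --
  FD 1.8: (16.587,0.88) -> (18.326,1.346) [heading=15, draw]
  LT 60: heading 15 -> 75
  FD 7.3: (18.326,1.346) -> (20.215,8.397) [heading=75, draw]
  -- iteration 3/4 --
  FD 1.8: (20.215,8.397) -> (20.681,10.135) [heading=75, draw]
  LT 60: heading 75 -> 135
  FD 7.3: (20.681,10.135) -> (15.519,15.297) [heading=135, draw]
  -- iteration 4/4 --
  FD 1.8: (15.519,15.297) -> (14.246,16.57) [heading=135, draw]
  LT 60: heading 135 -> 195
  FD 7.3: (14.246,16.57) -> (7.195,14.681) [heading=195, draw]
]
RT 90: heading 195 -> 105
FD 13.4: (7.195,14.681) -> (3.727,27.624) [heading=105, draw]
PD: pen down
PU: pen up
Final: pos=(3.727,27.624), heading=105, 12 segment(s) drawn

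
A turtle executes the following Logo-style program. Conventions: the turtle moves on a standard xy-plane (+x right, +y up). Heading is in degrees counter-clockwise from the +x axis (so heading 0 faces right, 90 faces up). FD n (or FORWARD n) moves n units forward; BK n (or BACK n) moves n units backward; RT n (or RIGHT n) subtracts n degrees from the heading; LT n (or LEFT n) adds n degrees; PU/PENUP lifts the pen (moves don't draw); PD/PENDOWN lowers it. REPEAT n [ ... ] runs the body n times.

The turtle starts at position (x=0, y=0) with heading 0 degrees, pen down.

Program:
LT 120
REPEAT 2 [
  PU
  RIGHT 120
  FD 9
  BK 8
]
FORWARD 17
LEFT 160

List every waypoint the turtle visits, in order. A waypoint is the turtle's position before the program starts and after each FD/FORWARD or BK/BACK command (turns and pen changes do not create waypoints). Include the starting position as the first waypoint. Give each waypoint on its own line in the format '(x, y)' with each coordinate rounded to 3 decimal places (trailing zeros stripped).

Answer: (0, 0)
(9, 0)
(1, 0)
(-3.5, -7.794)
(0.5, -0.866)
(-8, -15.588)

Derivation:
Executing turtle program step by step:
Start: pos=(0,0), heading=0, pen down
LT 120: heading 0 -> 120
REPEAT 2 [
  -- iteration 1/2 --
  PU: pen up
  RT 120: heading 120 -> 0
  FD 9: (0,0) -> (9,0) [heading=0, move]
  BK 8: (9,0) -> (1,0) [heading=0, move]
  -- iteration 2/2 --
  PU: pen up
  RT 120: heading 0 -> 240
  FD 9: (1,0) -> (-3.5,-7.794) [heading=240, move]
  BK 8: (-3.5,-7.794) -> (0.5,-0.866) [heading=240, move]
]
FD 17: (0.5,-0.866) -> (-8,-15.588) [heading=240, move]
LT 160: heading 240 -> 40
Final: pos=(-8,-15.588), heading=40, 0 segment(s) drawn
Waypoints (6 total):
(0, 0)
(9, 0)
(1, 0)
(-3.5, -7.794)
(0.5, -0.866)
(-8, -15.588)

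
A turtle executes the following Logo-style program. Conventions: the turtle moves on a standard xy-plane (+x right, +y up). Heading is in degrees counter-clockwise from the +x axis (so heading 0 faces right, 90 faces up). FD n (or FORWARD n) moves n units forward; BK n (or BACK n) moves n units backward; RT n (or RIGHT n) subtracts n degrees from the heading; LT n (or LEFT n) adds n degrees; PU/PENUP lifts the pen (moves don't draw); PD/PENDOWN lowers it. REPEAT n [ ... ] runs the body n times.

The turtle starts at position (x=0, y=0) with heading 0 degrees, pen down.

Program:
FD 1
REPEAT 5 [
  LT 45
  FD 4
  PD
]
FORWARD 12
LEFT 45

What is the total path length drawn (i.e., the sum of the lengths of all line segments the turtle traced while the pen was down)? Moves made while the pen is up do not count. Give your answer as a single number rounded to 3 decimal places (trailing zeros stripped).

Executing turtle program step by step:
Start: pos=(0,0), heading=0, pen down
FD 1: (0,0) -> (1,0) [heading=0, draw]
REPEAT 5 [
  -- iteration 1/5 --
  LT 45: heading 0 -> 45
  FD 4: (1,0) -> (3.828,2.828) [heading=45, draw]
  PD: pen down
  -- iteration 2/5 --
  LT 45: heading 45 -> 90
  FD 4: (3.828,2.828) -> (3.828,6.828) [heading=90, draw]
  PD: pen down
  -- iteration 3/5 --
  LT 45: heading 90 -> 135
  FD 4: (3.828,6.828) -> (1,9.657) [heading=135, draw]
  PD: pen down
  -- iteration 4/5 --
  LT 45: heading 135 -> 180
  FD 4: (1,9.657) -> (-3,9.657) [heading=180, draw]
  PD: pen down
  -- iteration 5/5 --
  LT 45: heading 180 -> 225
  FD 4: (-3,9.657) -> (-5.828,6.828) [heading=225, draw]
  PD: pen down
]
FD 12: (-5.828,6.828) -> (-14.314,-1.657) [heading=225, draw]
LT 45: heading 225 -> 270
Final: pos=(-14.314,-1.657), heading=270, 7 segment(s) drawn

Segment lengths:
  seg 1: (0,0) -> (1,0), length = 1
  seg 2: (1,0) -> (3.828,2.828), length = 4
  seg 3: (3.828,2.828) -> (3.828,6.828), length = 4
  seg 4: (3.828,6.828) -> (1,9.657), length = 4
  seg 5: (1,9.657) -> (-3,9.657), length = 4
  seg 6: (-3,9.657) -> (-5.828,6.828), length = 4
  seg 7: (-5.828,6.828) -> (-14.314,-1.657), length = 12
Total = 33

Answer: 33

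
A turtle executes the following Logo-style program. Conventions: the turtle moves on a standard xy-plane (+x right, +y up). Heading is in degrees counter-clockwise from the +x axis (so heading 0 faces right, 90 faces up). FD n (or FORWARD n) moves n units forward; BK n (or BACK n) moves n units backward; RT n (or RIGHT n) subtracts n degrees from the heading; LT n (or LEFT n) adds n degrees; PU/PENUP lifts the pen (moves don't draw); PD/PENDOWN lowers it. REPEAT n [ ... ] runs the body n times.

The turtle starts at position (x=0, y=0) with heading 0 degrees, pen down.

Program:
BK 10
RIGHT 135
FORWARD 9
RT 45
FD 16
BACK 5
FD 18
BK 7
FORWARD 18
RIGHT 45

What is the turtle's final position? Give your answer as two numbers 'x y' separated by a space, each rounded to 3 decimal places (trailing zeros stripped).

Answer: -56.364 -6.364

Derivation:
Executing turtle program step by step:
Start: pos=(0,0), heading=0, pen down
BK 10: (0,0) -> (-10,0) [heading=0, draw]
RT 135: heading 0 -> 225
FD 9: (-10,0) -> (-16.364,-6.364) [heading=225, draw]
RT 45: heading 225 -> 180
FD 16: (-16.364,-6.364) -> (-32.364,-6.364) [heading=180, draw]
BK 5: (-32.364,-6.364) -> (-27.364,-6.364) [heading=180, draw]
FD 18: (-27.364,-6.364) -> (-45.364,-6.364) [heading=180, draw]
BK 7: (-45.364,-6.364) -> (-38.364,-6.364) [heading=180, draw]
FD 18: (-38.364,-6.364) -> (-56.364,-6.364) [heading=180, draw]
RT 45: heading 180 -> 135
Final: pos=(-56.364,-6.364), heading=135, 7 segment(s) drawn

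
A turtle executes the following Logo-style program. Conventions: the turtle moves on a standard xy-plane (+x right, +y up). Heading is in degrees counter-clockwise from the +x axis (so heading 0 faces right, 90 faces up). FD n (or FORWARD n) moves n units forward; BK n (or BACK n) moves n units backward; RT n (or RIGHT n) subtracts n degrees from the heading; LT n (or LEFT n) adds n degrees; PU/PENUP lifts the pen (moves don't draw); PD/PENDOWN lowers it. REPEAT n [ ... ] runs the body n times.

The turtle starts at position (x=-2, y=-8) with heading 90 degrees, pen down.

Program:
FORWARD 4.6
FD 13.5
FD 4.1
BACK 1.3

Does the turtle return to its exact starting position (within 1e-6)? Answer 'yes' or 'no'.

Answer: no

Derivation:
Executing turtle program step by step:
Start: pos=(-2,-8), heading=90, pen down
FD 4.6: (-2,-8) -> (-2,-3.4) [heading=90, draw]
FD 13.5: (-2,-3.4) -> (-2,10.1) [heading=90, draw]
FD 4.1: (-2,10.1) -> (-2,14.2) [heading=90, draw]
BK 1.3: (-2,14.2) -> (-2,12.9) [heading=90, draw]
Final: pos=(-2,12.9), heading=90, 4 segment(s) drawn

Start position: (-2, -8)
Final position: (-2, 12.9)
Distance = 20.9; >= 1e-6 -> NOT closed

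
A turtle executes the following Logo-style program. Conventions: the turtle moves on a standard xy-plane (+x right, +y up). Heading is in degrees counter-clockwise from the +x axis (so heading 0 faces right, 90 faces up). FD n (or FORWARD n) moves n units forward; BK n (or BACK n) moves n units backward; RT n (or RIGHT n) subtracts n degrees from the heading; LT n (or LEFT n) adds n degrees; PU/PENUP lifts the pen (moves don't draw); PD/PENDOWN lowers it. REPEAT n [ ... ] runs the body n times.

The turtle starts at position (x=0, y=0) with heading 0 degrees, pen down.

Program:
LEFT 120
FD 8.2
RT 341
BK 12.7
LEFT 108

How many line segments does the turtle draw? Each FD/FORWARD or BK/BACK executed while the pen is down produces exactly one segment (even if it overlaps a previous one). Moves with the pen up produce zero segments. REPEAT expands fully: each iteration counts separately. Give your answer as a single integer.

Executing turtle program step by step:
Start: pos=(0,0), heading=0, pen down
LT 120: heading 0 -> 120
FD 8.2: (0,0) -> (-4.1,7.101) [heading=120, draw]
RT 341: heading 120 -> 139
BK 12.7: (-4.1,7.101) -> (5.485,-1.231) [heading=139, draw]
LT 108: heading 139 -> 247
Final: pos=(5.485,-1.231), heading=247, 2 segment(s) drawn
Segments drawn: 2

Answer: 2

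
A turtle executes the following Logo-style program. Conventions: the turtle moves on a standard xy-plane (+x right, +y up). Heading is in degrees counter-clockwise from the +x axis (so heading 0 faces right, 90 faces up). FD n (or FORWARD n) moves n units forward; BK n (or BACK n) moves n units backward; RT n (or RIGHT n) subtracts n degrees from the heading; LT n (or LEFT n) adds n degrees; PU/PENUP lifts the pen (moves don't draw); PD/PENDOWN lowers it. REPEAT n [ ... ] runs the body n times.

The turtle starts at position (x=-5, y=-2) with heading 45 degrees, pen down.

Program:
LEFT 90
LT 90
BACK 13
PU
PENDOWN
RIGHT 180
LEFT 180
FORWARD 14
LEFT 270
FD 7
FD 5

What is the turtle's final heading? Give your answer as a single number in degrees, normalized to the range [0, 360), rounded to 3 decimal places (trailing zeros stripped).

Executing turtle program step by step:
Start: pos=(-5,-2), heading=45, pen down
LT 90: heading 45 -> 135
LT 90: heading 135 -> 225
BK 13: (-5,-2) -> (4.192,7.192) [heading=225, draw]
PU: pen up
PD: pen down
RT 180: heading 225 -> 45
LT 180: heading 45 -> 225
FD 14: (4.192,7.192) -> (-5.707,-2.707) [heading=225, draw]
LT 270: heading 225 -> 135
FD 7: (-5.707,-2.707) -> (-10.657,2.243) [heading=135, draw]
FD 5: (-10.657,2.243) -> (-14.192,5.778) [heading=135, draw]
Final: pos=(-14.192,5.778), heading=135, 4 segment(s) drawn

Answer: 135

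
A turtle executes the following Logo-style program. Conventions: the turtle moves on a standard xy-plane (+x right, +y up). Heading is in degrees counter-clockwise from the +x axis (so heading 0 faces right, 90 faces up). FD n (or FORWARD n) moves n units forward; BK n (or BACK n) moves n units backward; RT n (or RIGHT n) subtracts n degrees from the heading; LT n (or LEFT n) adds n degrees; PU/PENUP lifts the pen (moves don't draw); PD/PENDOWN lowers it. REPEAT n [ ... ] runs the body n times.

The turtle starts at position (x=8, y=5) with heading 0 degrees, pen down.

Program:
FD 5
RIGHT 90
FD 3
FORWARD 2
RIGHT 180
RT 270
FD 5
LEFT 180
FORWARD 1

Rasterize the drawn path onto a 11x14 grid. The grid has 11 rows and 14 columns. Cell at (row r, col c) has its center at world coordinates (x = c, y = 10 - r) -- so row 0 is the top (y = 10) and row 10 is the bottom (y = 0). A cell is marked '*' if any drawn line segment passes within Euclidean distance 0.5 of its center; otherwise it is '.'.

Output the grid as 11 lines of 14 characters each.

Segment 0: (8,5) -> (13,5)
Segment 1: (13,5) -> (13,2)
Segment 2: (13,2) -> (13,0)
Segment 3: (13,0) -> (8,-0)
Segment 4: (8,-0) -> (9,-0)

Answer: ..............
..............
..............
..............
..............
........******
.............*
.............*
.............*
.............*
........******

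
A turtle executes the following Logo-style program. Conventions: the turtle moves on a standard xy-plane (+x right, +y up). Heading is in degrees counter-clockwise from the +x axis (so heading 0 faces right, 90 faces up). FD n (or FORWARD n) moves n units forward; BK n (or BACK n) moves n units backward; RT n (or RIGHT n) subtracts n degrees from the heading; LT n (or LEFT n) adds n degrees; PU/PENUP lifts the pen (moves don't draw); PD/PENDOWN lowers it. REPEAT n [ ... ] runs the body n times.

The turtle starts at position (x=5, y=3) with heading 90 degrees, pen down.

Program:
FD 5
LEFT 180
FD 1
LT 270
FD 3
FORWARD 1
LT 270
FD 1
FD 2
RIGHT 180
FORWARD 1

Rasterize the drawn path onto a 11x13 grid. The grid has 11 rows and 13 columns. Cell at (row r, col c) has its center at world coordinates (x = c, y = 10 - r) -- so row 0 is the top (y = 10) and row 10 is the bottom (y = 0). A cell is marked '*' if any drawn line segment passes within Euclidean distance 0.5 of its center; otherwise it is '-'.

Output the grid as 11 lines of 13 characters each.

Segment 0: (5,3) -> (5,8)
Segment 1: (5,8) -> (5,7)
Segment 2: (5,7) -> (2,7)
Segment 3: (2,7) -> (1,7)
Segment 4: (1,7) -> (1,8)
Segment 5: (1,8) -> (1,10)
Segment 6: (1,10) -> (1,9)

Answer: -*-----------
-*-----------
-*---*-------
-*****-------
-----*-------
-----*-------
-----*-------
-----*-------
-------------
-------------
-------------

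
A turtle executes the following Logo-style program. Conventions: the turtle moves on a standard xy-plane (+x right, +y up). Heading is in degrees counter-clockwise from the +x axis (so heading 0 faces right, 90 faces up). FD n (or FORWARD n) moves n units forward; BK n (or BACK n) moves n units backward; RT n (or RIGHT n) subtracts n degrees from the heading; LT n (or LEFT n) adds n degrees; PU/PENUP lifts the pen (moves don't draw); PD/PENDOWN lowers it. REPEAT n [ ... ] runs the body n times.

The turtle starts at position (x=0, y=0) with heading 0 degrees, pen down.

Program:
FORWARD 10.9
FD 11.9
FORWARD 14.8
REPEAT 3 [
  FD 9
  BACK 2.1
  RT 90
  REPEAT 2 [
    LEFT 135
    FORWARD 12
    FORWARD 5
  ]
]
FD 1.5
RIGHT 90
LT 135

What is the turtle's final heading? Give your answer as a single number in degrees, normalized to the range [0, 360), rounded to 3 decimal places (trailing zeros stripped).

Executing turtle program step by step:
Start: pos=(0,0), heading=0, pen down
FD 10.9: (0,0) -> (10.9,0) [heading=0, draw]
FD 11.9: (10.9,0) -> (22.8,0) [heading=0, draw]
FD 14.8: (22.8,0) -> (37.6,0) [heading=0, draw]
REPEAT 3 [
  -- iteration 1/3 --
  FD 9: (37.6,0) -> (46.6,0) [heading=0, draw]
  BK 2.1: (46.6,0) -> (44.5,0) [heading=0, draw]
  RT 90: heading 0 -> 270
  REPEAT 2 [
    -- iteration 1/2 --
    LT 135: heading 270 -> 45
    FD 12: (44.5,0) -> (52.985,8.485) [heading=45, draw]
    FD 5: (52.985,8.485) -> (56.521,12.021) [heading=45, draw]
    -- iteration 2/2 --
    LT 135: heading 45 -> 180
    FD 12: (56.521,12.021) -> (44.521,12.021) [heading=180, draw]
    FD 5: (44.521,12.021) -> (39.521,12.021) [heading=180, draw]
  ]
  -- iteration 2/3 --
  FD 9: (39.521,12.021) -> (30.521,12.021) [heading=180, draw]
  BK 2.1: (30.521,12.021) -> (32.621,12.021) [heading=180, draw]
  RT 90: heading 180 -> 90
  REPEAT 2 [
    -- iteration 1/2 --
    LT 135: heading 90 -> 225
    FD 12: (32.621,12.021) -> (24.136,3.536) [heading=225, draw]
    FD 5: (24.136,3.536) -> (20.6,0) [heading=225, draw]
    -- iteration 2/2 --
    LT 135: heading 225 -> 0
    FD 12: (20.6,0) -> (32.6,0) [heading=0, draw]
    FD 5: (32.6,0) -> (37.6,0) [heading=0, draw]
  ]
  -- iteration 3/3 --
  FD 9: (37.6,0) -> (46.6,0) [heading=0, draw]
  BK 2.1: (46.6,0) -> (44.5,0) [heading=0, draw]
  RT 90: heading 0 -> 270
  REPEAT 2 [
    -- iteration 1/2 --
    LT 135: heading 270 -> 45
    FD 12: (44.5,0) -> (52.985,8.485) [heading=45, draw]
    FD 5: (52.985,8.485) -> (56.521,12.021) [heading=45, draw]
    -- iteration 2/2 --
    LT 135: heading 45 -> 180
    FD 12: (56.521,12.021) -> (44.521,12.021) [heading=180, draw]
    FD 5: (44.521,12.021) -> (39.521,12.021) [heading=180, draw]
  ]
]
FD 1.5: (39.521,12.021) -> (38.021,12.021) [heading=180, draw]
RT 90: heading 180 -> 90
LT 135: heading 90 -> 225
Final: pos=(38.021,12.021), heading=225, 22 segment(s) drawn

Answer: 225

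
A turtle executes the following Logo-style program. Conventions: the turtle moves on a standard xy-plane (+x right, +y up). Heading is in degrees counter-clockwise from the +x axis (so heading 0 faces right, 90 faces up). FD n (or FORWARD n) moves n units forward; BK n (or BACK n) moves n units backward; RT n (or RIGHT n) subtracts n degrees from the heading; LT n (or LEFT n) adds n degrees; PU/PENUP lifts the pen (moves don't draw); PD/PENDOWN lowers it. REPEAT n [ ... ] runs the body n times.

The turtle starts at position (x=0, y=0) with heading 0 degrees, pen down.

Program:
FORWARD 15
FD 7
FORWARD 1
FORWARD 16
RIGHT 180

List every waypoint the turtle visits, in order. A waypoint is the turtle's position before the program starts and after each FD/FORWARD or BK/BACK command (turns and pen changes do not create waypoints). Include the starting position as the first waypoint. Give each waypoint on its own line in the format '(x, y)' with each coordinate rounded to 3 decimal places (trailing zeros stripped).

Executing turtle program step by step:
Start: pos=(0,0), heading=0, pen down
FD 15: (0,0) -> (15,0) [heading=0, draw]
FD 7: (15,0) -> (22,0) [heading=0, draw]
FD 1: (22,0) -> (23,0) [heading=0, draw]
FD 16: (23,0) -> (39,0) [heading=0, draw]
RT 180: heading 0 -> 180
Final: pos=(39,0), heading=180, 4 segment(s) drawn
Waypoints (5 total):
(0, 0)
(15, 0)
(22, 0)
(23, 0)
(39, 0)

Answer: (0, 0)
(15, 0)
(22, 0)
(23, 0)
(39, 0)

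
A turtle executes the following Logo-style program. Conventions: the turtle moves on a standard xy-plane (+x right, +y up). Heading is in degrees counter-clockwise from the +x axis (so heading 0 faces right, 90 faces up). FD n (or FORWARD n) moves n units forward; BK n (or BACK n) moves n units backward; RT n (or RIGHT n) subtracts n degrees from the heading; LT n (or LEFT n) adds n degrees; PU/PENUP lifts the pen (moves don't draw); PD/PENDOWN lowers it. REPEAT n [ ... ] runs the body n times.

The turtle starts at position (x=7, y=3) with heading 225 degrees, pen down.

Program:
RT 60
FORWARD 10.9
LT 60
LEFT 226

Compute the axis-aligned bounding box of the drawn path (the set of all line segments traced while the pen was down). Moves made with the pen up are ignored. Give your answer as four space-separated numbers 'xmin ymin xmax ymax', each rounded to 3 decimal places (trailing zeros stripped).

Executing turtle program step by step:
Start: pos=(7,3), heading=225, pen down
RT 60: heading 225 -> 165
FD 10.9: (7,3) -> (-3.529,5.821) [heading=165, draw]
LT 60: heading 165 -> 225
LT 226: heading 225 -> 91
Final: pos=(-3.529,5.821), heading=91, 1 segment(s) drawn

Segment endpoints: x in {-3.529, 7}, y in {3, 5.821}
xmin=-3.529, ymin=3, xmax=7, ymax=5.821

Answer: -3.529 3 7 5.821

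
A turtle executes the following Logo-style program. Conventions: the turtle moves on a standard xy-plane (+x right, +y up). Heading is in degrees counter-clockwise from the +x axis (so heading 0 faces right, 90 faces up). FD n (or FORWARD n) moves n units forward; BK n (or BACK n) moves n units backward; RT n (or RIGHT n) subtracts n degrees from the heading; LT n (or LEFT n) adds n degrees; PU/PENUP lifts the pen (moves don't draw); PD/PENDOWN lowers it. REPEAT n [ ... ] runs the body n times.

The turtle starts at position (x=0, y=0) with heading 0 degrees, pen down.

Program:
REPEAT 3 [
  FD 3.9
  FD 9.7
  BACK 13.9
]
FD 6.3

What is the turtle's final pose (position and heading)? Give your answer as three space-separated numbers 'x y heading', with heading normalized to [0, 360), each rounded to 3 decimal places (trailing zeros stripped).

Answer: 5.4 0 0

Derivation:
Executing turtle program step by step:
Start: pos=(0,0), heading=0, pen down
REPEAT 3 [
  -- iteration 1/3 --
  FD 3.9: (0,0) -> (3.9,0) [heading=0, draw]
  FD 9.7: (3.9,0) -> (13.6,0) [heading=0, draw]
  BK 13.9: (13.6,0) -> (-0.3,0) [heading=0, draw]
  -- iteration 2/3 --
  FD 3.9: (-0.3,0) -> (3.6,0) [heading=0, draw]
  FD 9.7: (3.6,0) -> (13.3,0) [heading=0, draw]
  BK 13.9: (13.3,0) -> (-0.6,0) [heading=0, draw]
  -- iteration 3/3 --
  FD 3.9: (-0.6,0) -> (3.3,0) [heading=0, draw]
  FD 9.7: (3.3,0) -> (13,0) [heading=0, draw]
  BK 13.9: (13,0) -> (-0.9,0) [heading=0, draw]
]
FD 6.3: (-0.9,0) -> (5.4,0) [heading=0, draw]
Final: pos=(5.4,0), heading=0, 10 segment(s) drawn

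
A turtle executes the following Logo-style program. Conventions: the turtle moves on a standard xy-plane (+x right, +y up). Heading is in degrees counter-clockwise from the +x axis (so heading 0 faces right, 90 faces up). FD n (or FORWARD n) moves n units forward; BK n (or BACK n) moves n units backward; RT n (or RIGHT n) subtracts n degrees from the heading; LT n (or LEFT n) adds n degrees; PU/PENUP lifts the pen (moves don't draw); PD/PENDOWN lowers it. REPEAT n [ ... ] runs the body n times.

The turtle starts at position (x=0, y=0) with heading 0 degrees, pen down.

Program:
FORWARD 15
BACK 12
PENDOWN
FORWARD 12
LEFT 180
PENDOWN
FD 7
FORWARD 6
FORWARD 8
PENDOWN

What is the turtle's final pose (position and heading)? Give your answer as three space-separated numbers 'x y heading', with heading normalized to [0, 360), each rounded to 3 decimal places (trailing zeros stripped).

Answer: -6 0 180

Derivation:
Executing turtle program step by step:
Start: pos=(0,0), heading=0, pen down
FD 15: (0,0) -> (15,0) [heading=0, draw]
BK 12: (15,0) -> (3,0) [heading=0, draw]
PD: pen down
FD 12: (3,0) -> (15,0) [heading=0, draw]
LT 180: heading 0 -> 180
PD: pen down
FD 7: (15,0) -> (8,0) [heading=180, draw]
FD 6: (8,0) -> (2,0) [heading=180, draw]
FD 8: (2,0) -> (-6,0) [heading=180, draw]
PD: pen down
Final: pos=(-6,0), heading=180, 6 segment(s) drawn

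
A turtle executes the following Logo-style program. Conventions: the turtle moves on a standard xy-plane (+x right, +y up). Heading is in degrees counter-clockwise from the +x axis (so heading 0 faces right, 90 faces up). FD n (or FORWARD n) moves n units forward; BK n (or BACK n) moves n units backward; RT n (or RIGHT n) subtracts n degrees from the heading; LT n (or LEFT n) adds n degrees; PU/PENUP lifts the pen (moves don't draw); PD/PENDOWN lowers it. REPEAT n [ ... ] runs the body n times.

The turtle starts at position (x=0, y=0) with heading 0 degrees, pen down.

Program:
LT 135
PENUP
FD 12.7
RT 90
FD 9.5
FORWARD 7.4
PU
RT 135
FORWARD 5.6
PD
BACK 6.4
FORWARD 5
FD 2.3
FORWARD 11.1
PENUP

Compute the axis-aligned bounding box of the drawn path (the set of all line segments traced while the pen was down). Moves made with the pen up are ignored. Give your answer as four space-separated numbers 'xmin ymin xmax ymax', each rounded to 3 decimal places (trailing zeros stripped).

Executing turtle program step by step:
Start: pos=(0,0), heading=0, pen down
LT 135: heading 0 -> 135
PU: pen up
FD 12.7: (0,0) -> (-8.98,8.98) [heading=135, move]
RT 90: heading 135 -> 45
FD 9.5: (-8.98,8.98) -> (-2.263,15.698) [heading=45, move]
FD 7.4: (-2.263,15.698) -> (2.97,20.93) [heading=45, move]
PU: pen up
RT 135: heading 45 -> 270
FD 5.6: (2.97,20.93) -> (2.97,15.33) [heading=270, move]
PD: pen down
BK 6.4: (2.97,15.33) -> (2.97,21.73) [heading=270, draw]
FD 5: (2.97,21.73) -> (2.97,16.73) [heading=270, draw]
FD 2.3: (2.97,16.73) -> (2.97,14.43) [heading=270, draw]
FD 11.1: (2.97,14.43) -> (2.97,3.33) [heading=270, draw]
PU: pen up
Final: pos=(2.97,3.33), heading=270, 4 segment(s) drawn

Segment endpoints: x in {2.97, 2.97, 2.97}, y in {3.33, 14.43, 15.33, 16.73, 21.73}
xmin=2.97, ymin=3.33, xmax=2.97, ymax=21.73

Answer: 2.97 3.33 2.97 21.73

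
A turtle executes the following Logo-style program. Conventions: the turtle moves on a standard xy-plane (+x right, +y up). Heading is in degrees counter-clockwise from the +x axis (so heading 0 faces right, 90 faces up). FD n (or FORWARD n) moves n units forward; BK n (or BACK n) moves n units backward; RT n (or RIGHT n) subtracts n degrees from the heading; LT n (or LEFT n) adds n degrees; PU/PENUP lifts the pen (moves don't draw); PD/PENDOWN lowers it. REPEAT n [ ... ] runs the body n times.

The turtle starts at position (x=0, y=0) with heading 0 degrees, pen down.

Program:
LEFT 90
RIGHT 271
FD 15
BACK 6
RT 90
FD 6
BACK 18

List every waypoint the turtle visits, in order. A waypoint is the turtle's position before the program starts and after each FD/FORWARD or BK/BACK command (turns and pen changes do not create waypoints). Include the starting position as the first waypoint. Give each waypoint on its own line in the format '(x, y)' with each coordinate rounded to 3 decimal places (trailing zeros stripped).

Answer: (0, 0)
(-14.998, 0.262)
(-8.999, 0.157)
(-8.894, 6.156)
(-9.208, -11.841)

Derivation:
Executing turtle program step by step:
Start: pos=(0,0), heading=0, pen down
LT 90: heading 0 -> 90
RT 271: heading 90 -> 179
FD 15: (0,0) -> (-14.998,0.262) [heading=179, draw]
BK 6: (-14.998,0.262) -> (-8.999,0.157) [heading=179, draw]
RT 90: heading 179 -> 89
FD 6: (-8.999,0.157) -> (-8.894,6.156) [heading=89, draw]
BK 18: (-8.894,6.156) -> (-9.208,-11.841) [heading=89, draw]
Final: pos=(-9.208,-11.841), heading=89, 4 segment(s) drawn
Waypoints (5 total):
(0, 0)
(-14.998, 0.262)
(-8.999, 0.157)
(-8.894, 6.156)
(-9.208, -11.841)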